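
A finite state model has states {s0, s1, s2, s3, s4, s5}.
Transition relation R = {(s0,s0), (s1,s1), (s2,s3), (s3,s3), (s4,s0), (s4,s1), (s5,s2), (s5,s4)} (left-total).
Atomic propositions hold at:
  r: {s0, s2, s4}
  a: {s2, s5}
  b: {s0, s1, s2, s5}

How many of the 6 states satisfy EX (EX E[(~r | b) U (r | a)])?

3

Sat(~r) = {s1, s3, s5}
Sat(~r | b) = {s0, s1, s2, s3, s5}
Sat(r | a) = {s0, s2, s4, s5}
E[(~r | b) U (r | a)]: least fixpoint, start Z0 = Sat((r | a)) = {s0, s2, s4, s5}, add states in Sat(~r | b) with some successor in Z. Already a fixed point.
Sat(E[(~r | b) U (r | a)]) = {s0, s2, s4, s5}
Sat(EX E[(~r | b) U (r | a)]) = {s : some successor in {s0, s2, s4, s5}} = {s0, s4, s5}
Sat(EX (EX E[(~r | b) U (r | a)])) = {s : some successor in {s0, s4, s5}} = {s0, s4, s5}
|Sat(EX (EX E[(~r | b) U (r | a)]))| = |{s0, s4, s5}| = 3.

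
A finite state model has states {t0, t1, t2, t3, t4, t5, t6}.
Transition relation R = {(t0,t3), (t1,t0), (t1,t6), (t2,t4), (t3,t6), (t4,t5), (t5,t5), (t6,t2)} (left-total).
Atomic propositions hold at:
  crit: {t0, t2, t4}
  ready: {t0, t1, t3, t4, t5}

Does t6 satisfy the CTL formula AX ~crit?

Sat(~crit) = {t1, t3, t5, t6}
Sat(AX ~crit) = {s : every successor in {t1, t3, t5, t6}} = {t0, t3, t4, t5}
t6 ∉ Sat(AX ~crit) = {t0, t3, t4, t5}, so the formula does not hold at t6.

No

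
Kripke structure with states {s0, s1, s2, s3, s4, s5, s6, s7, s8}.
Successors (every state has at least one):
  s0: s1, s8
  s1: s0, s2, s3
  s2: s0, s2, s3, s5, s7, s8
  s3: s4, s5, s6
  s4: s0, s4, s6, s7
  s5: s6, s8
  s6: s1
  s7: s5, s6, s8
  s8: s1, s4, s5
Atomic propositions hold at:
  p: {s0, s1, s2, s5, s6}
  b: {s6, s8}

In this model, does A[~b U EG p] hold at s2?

Sat(~b) = {s0, s1, s2, s3, s4, s5, s7}
EG p: greatest fixpoint, start Z0 = {s0, s1, s2, s5, s6}, keep only states in Sat with some successor in Z. Already a fixed point.
Sat(EG p) = {s0, s1, s2, s5, s6}
A[~b U EG p]: least fixpoint, start Z0 = Sat(EG p) = {s0, s1, s2, s5, s6}, add states in Sat(~b) with every successor in Z. Already a fixed point.
Sat(A[~b U EG p]) = {s0, s1, s2, s5, s6}
s2 ∈ Sat(A[~b U EG p]) = {s0, s1, s2, s5, s6}, so the formula holds at s2.

Yes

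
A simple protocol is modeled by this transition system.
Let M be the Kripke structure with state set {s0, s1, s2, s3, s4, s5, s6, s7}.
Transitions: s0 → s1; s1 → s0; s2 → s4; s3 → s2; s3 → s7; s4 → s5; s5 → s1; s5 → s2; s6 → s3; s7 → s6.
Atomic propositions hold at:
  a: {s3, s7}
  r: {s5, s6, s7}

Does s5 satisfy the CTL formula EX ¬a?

Yes

Sat(¬a) = {s0, s1, s2, s4, s5, s6}
Sat(EX ¬a) = {s : some successor in {s0, s1, s2, s4, s5, s6}} = {s0, s1, s2, s3, s4, s5, s7}
s5 ∈ Sat(EX ¬a) = {s0, s1, s2, s3, s4, s5, s7}, so the formula holds at s5.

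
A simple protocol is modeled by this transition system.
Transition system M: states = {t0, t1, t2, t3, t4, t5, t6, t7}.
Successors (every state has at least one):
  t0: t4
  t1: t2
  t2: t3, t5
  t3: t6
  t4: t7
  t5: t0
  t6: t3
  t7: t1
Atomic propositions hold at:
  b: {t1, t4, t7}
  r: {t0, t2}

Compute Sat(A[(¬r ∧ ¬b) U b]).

{t1, t4, t7}

Sat(¬r) = {t1, t3, t4, t5, t6, t7}
Sat(¬b) = {t0, t2, t3, t5, t6}
Sat(¬r ∧ ¬b) = {t3, t5, t6}
A[(¬r ∧ ¬b) U b]: least fixpoint, start Z0 = Sat(b) = {t1, t4, t7}, add states in Sat(¬r ∧ ¬b) with every successor in Z. Already a fixed point.
Sat(A[(¬r ∧ ¬b) U b]) = {t1, t4, t7}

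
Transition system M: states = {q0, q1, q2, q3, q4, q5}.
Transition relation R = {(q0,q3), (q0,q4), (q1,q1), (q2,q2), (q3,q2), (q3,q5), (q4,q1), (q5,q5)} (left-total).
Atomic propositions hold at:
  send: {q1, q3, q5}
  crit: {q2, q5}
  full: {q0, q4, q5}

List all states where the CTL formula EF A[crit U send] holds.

A[crit U send]: least fixpoint, start Z0 = Sat(send) = {q1, q3, q5}, add states in Sat(crit) with every successor in Z. Already a fixed point.
Sat(A[crit U send]) = {q1, q3, q5}
EF A[crit U send]: least fixpoint, start Z0 = {q1, q3, q5}, add states with some successor in Z. Z1 = {q0, q1, q3, q4, q5}; fixed.
Sat(EF A[crit U send]) = {q0, q1, q3, q4, q5}

{q0, q1, q3, q4, q5}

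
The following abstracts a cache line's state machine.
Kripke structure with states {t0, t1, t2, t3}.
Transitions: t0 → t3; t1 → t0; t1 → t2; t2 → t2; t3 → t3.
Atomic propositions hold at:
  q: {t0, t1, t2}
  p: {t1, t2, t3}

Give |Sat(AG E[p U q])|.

1

E[p U q]: least fixpoint, start Z0 = Sat(q) = {t0, t1, t2}, add states in Sat(p) with some successor in Z. Already a fixed point.
Sat(E[p U q]) = {t0, t1, t2}
AG E[p U q]: greatest fixpoint, start Z0 = {t0, t1, t2}, keep only states in Sat with every successor in Z. Z1 = {t1, t2}; Z2 = {t2}; fixed.
Sat(AG E[p U q]) = {t2}
|Sat(AG E[p U q])| = |{t2}| = 1.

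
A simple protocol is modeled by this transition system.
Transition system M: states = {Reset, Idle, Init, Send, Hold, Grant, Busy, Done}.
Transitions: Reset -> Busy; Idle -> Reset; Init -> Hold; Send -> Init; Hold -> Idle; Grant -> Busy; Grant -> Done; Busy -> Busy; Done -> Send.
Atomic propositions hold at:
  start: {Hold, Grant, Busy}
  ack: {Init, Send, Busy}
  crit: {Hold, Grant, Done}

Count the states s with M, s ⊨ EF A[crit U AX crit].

4

Sat(AX crit) = {s : every successor in {Hold, Grant, Done}} = {Init}
A[crit U AX crit]: least fixpoint, start Z0 = Sat(AX crit) = {Init}, add states in Sat(crit) with every successor in Z. Already a fixed point.
Sat(A[crit U AX crit]) = {Init}
EF A[crit U AX crit]: least fixpoint, start Z0 = {Init}, add states with some successor in Z. Z1 = {Init, Send}; Z2 = {Init, Send, Done}; Z3 = {Init, Send, Grant, Done}; fixed.
Sat(EF A[crit U AX crit]) = {Init, Send, Grant, Done}
|Sat(EF A[crit U AX crit])| = |{Init, Send, Grant, Done}| = 4.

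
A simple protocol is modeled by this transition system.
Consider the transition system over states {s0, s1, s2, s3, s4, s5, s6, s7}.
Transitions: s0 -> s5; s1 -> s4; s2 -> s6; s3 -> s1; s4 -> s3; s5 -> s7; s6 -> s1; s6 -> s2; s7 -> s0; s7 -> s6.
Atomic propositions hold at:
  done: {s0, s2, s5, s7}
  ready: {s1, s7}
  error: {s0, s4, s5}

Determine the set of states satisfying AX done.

Sat(AX done) = {s : every successor in {s0, s2, s5, s7}} = {s0, s5}

{s0, s5}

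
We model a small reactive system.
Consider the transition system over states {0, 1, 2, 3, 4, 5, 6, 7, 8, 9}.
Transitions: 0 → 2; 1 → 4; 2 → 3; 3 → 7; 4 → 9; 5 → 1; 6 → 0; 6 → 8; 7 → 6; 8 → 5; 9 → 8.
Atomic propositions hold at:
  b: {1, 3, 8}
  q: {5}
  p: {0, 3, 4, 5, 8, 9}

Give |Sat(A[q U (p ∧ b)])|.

2

Sat(p ∧ b) = {3, 8}
A[q U (p ∧ b)]: least fixpoint, start Z0 = Sat((p ∧ b)) = {3, 8}, add states in Sat(q) with every successor in Z. Already a fixed point.
Sat(A[q U (p ∧ b)]) = {3, 8}
|Sat(A[q U (p ∧ b)])| = |{3, 8}| = 2.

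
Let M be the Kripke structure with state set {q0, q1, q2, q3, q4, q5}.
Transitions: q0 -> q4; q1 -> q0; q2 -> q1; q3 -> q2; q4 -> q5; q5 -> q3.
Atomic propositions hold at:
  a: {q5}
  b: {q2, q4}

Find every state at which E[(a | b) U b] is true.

Sat(a | b) = {q2, q4, q5}
E[(a | b) U b]: least fixpoint, start Z0 = Sat(b) = {q2, q4}, add states in Sat(a | b) with some successor in Z. Already a fixed point.
Sat(E[(a | b) U b]) = {q2, q4}

{q2, q4}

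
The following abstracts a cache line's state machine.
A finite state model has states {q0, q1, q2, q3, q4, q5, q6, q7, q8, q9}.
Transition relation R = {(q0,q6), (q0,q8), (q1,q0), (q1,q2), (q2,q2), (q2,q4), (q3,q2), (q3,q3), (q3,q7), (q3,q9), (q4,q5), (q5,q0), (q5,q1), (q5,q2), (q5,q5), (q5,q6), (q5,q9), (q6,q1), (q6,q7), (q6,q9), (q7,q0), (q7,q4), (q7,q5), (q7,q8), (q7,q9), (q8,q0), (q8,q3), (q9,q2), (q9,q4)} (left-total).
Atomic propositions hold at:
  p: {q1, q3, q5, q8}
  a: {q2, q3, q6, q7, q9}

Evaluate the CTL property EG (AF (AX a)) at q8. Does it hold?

No

Sat(AX a) = {s : every successor in {q2, q3, q6, q7, q9}} = {q3}
AF (AX a): least fixpoint, start Z0 = {q3}, add states with every successor in Z. Already a fixed point.
Sat(AF (AX a)) = {q3}
EG (AF (AX a)): greatest fixpoint, start Z0 = {q3}, keep only states in Sat with some successor in Z. Already a fixed point.
Sat(EG (AF (AX a))) = {q3}
q8 ∉ Sat(EG (AF (AX a))) = {q3}, so the formula does not hold at q8.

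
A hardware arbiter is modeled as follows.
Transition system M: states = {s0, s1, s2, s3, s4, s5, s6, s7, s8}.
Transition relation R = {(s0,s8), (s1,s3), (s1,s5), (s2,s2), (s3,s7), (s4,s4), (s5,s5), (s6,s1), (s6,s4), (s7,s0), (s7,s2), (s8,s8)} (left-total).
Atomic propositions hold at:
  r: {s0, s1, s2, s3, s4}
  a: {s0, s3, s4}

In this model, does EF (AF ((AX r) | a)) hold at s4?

Yes

Sat(AX r) = {s : every successor in {s0, s1, s2, s3, s4}} = {s2, s4, s6, s7}
Sat((AX r) | a) = {s0, s2, s3, s4, s6, s7}
AF ((AX r) | a): least fixpoint, start Z0 = {s0, s2, s3, s4, s6, s7}, add states with every successor in Z. Already a fixed point.
Sat(AF ((AX r) | a)) = {s0, s2, s3, s4, s6, s7}
EF (AF ((AX r) | a)): least fixpoint, start Z0 = {s0, s2, s3, s4, s6, s7}, add states with some successor in Z. Z1 = {s0, s1, s2, s3, s4, s6, s7}; fixed.
Sat(EF (AF ((AX r) | a))) = {s0, s1, s2, s3, s4, s6, s7}
s4 ∈ Sat(EF (AF ((AX r) | a))) = {s0, s1, s2, s3, s4, s6, s7}, so the formula holds at s4.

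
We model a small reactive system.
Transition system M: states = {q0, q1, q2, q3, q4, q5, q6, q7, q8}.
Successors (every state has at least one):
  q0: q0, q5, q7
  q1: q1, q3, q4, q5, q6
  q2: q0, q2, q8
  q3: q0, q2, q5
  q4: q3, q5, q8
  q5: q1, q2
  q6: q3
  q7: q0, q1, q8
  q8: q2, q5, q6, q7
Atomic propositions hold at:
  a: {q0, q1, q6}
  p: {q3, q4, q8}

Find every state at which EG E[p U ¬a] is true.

Sat(¬a) = {q2, q3, q4, q5, q7, q8}
E[p U ¬a]: least fixpoint, start Z0 = Sat(¬a) = {q2, q3, q4, q5, q7, q8}, add states in Sat(p) with some successor in Z. Already a fixed point.
Sat(E[p U ¬a]) = {q2, q3, q4, q5, q7, q8}
EG E[p U ¬a]: greatest fixpoint, start Z0 = {q2, q3, q4, q5, q7, q8}, keep only states in Sat with some successor in Z. Already a fixed point.
Sat(EG E[p U ¬a]) = {q2, q3, q4, q5, q7, q8}

{q2, q3, q4, q5, q7, q8}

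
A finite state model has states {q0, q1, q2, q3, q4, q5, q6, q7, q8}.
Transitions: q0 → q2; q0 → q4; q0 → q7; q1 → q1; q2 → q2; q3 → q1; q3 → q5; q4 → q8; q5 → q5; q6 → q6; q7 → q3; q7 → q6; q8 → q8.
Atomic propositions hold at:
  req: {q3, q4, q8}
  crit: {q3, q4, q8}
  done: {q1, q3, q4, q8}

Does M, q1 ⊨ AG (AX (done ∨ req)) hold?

Sat(done ∨ req) = {q1, q3, q4, q8}
Sat(AX (done ∨ req)) = {s : every successor in {q1, q3, q4, q8}} = {q1, q4, q8}
AG (AX (done ∨ req)): greatest fixpoint, start Z0 = {q1, q4, q8}, keep only states in Sat with every successor in Z. Already a fixed point.
Sat(AG (AX (done ∨ req))) = {q1, q4, q8}
q1 ∈ Sat(AG (AX (done ∨ req))) = {q1, q4, q8}, so the formula holds at q1.

Yes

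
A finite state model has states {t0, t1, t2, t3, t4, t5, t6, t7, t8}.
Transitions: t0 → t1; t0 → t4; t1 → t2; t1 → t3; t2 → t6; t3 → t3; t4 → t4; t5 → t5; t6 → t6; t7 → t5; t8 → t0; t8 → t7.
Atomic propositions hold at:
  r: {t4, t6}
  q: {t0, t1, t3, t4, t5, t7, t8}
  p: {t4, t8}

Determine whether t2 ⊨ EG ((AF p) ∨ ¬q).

Yes

AF p: least fixpoint, start Z0 = {t4, t8}, add states with every successor in Z. Already a fixed point.
Sat(AF p) = {t4, t8}
Sat(¬q) = {t2, t6}
Sat((AF p) ∨ ¬q) = {t2, t4, t6, t8}
EG ((AF p) ∨ ¬q): greatest fixpoint, start Z0 = {t2, t4, t6, t8}, keep only states in Sat with some successor in Z. Z1 = {t2, t4, t6}; fixed.
Sat(EG ((AF p) ∨ ¬q)) = {t2, t4, t6}
t2 ∈ Sat(EG ((AF p) ∨ ¬q)) = {t2, t4, t6}, so the formula holds at t2.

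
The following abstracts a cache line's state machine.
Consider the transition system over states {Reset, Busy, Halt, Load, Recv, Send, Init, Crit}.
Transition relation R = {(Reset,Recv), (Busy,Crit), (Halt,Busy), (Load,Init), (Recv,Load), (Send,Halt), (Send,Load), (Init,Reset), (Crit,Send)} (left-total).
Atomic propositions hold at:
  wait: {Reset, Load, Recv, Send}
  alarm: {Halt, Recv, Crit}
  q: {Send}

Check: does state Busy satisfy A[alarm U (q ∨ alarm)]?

No

Sat(q ∨ alarm) = {Halt, Recv, Send, Crit}
A[alarm U (q ∨ alarm)]: least fixpoint, start Z0 = Sat((q ∨ alarm)) = {Halt, Recv, Send, Crit}, add states in Sat(alarm) with every successor in Z. Already a fixed point.
Sat(A[alarm U (q ∨ alarm)]) = {Halt, Recv, Send, Crit}
Busy ∉ Sat(A[alarm U (q ∨ alarm)]) = {Halt, Recv, Send, Crit}, so the formula does not hold at Busy.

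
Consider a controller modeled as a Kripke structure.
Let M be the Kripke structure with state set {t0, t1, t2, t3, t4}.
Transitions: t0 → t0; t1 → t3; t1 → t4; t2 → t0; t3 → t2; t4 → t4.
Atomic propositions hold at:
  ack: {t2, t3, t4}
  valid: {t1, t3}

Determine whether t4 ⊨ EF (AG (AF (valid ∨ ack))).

Yes

Sat(valid ∨ ack) = {t1, t2, t3, t4}
AF (valid ∨ ack): least fixpoint, start Z0 = {t1, t2, t3, t4}, add states with every successor in Z. Already a fixed point.
Sat(AF (valid ∨ ack)) = {t1, t2, t3, t4}
AG (AF (valid ∨ ack)): greatest fixpoint, start Z0 = {t1, t2, t3, t4}, keep only states in Sat with every successor in Z. Z1 = {t1, t3, t4}; Z2 = {t1, t4}; Z3 = {t4}; fixed.
Sat(AG (AF (valid ∨ ack))) = {t4}
EF (AG (AF (valid ∨ ack))): least fixpoint, start Z0 = {t4}, add states with some successor in Z. Z1 = {t1, t4}; fixed.
Sat(EF (AG (AF (valid ∨ ack)))) = {t1, t4}
t4 ∈ Sat(EF (AG (AF (valid ∨ ack)))) = {t1, t4}, so the formula holds at t4.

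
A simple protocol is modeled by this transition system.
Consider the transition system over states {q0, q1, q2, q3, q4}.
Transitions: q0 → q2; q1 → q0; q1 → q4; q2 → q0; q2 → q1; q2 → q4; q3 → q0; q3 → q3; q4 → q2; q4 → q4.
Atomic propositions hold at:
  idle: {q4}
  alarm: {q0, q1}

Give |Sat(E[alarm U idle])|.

E[alarm U idle]: least fixpoint, start Z0 = Sat(idle) = {q4}, add states in Sat(alarm) with some successor in Z. Z1 = {q1, q4}; fixed.
Sat(E[alarm U idle]) = {q1, q4}
|Sat(E[alarm U idle])| = |{q1, q4}| = 2.

2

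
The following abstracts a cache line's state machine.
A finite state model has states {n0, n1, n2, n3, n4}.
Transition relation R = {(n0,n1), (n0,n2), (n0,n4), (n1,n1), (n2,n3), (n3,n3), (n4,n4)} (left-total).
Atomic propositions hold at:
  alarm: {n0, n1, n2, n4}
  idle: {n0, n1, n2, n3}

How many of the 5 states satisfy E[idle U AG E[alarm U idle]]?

E[alarm U idle]: least fixpoint, start Z0 = Sat(idle) = {n0, n1, n2, n3}, add states in Sat(alarm) with some successor in Z. Already a fixed point.
Sat(E[alarm U idle]) = {n0, n1, n2, n3}
AG E[alarm U idle]: greatest fixpoint, start Z0 = {n0, n1, n2, n3}, keep only states in Sat with every successor in Z. Z1 = {n1, n2, n3}; fixed.
Sat(AG E[alarm U idle]) = {n1, n2, n3}
E[idle U AG E[alarm U idle]]: least fixpoint, start Z0 = Sat(AG E[alarm U idle]) = {n1, n2, n3}, add states in Sat(idle) with some successor in Z. Z1 = {n0, n1, n2, n3}; fixed.
Sat(E[idle U AG E[alarm U idle]]) = {n0, n1, n2, n3}
|Sat(E[idle U AG E[alarm U idle]])| = |{n0, n1, n2, n3}| = 4.

4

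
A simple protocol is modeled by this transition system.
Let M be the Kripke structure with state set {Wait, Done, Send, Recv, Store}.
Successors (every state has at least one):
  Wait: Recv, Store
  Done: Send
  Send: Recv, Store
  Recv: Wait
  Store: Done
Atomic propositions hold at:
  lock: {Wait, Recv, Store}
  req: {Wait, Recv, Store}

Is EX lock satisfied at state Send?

Sat(EX lock) = {s : some successor in {Wait, Recv, Store}} = {Wait, Send, Recv}
Send ∈ Sat(EX lock) = {Wait, Send, Recv}, so the formula holds at Send.

Yes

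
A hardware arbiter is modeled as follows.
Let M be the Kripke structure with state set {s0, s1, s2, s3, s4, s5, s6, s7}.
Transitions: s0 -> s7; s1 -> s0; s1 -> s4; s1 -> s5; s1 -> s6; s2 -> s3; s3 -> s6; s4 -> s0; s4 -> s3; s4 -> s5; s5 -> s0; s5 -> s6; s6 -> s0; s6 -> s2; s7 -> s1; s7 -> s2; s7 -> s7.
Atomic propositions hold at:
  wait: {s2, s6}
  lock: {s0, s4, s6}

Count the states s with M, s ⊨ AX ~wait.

Sat(~wait) = {s0, s1, s3, s4, s5, s7}
Sat(AX ~wait) = {s : every successor in {s0, s1, s3, s4, s5, s7}} = {s0, s2, s4}
|Sat(AX ~wait)| = |{s0, s2, s4}| = 3.

3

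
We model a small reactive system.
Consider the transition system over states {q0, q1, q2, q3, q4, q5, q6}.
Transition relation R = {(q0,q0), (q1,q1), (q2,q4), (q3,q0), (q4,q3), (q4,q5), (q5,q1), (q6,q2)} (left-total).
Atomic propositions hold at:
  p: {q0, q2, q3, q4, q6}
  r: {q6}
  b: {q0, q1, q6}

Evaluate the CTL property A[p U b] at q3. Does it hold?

A[p U b]: least fixpoint, start Z0 = Sat(b) = {q0, q1, q6}, add states in Sat(p) with every successor in Z. Z1 = {q0, q1, q3, q6}; fixed.
Sat(A[p U b]) = {q0, q1, q3, q6}
q3 ∈ Sat(A[p U b]) = {q0, q1, q3, q6}, so the formula holds at q3.

Yes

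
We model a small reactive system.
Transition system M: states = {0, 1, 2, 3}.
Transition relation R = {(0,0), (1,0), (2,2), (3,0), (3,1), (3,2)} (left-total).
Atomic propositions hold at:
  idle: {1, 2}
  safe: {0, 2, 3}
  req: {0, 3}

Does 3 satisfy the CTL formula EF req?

EF req: least fixpoint, start Z0 = {0, 3}, add states with some successor in Z. Z1 = {0, 1, 3}; fixed.
Sat(EF req) = {0, 1, 3}
3 ∈ Sat(EF req) = {0, 1, 3}, so the formula holds at 3.

Yes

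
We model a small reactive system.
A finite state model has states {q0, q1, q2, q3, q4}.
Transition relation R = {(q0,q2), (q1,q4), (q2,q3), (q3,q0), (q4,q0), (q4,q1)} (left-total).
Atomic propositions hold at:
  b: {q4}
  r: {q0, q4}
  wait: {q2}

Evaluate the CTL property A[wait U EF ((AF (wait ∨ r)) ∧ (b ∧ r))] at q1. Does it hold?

Yes

Sat(wait ∨ r) = {q0, q2, q4}
AF (wait ∨ r): least fixpoint, start Z0 = {q0, q2, q4}, add states with every successor in Z. Z1 = {q0, q1, q2, q3, q4}; fixed.
Sat(AF (wait ∨ r)) = {q0, q1, q2, q3, q4}
Sat(b ∧ r) = {q4}
Sat((AF (wait ∨ r)) ∧ (b ∧ r)) = {q4}
EF ((AF (wait ∨ r)) ∧ (b ∧ r)): least fixpoint, start Z0 = {q4}, add states with some successor in Z. Z1 = {q1, q4}; fixed.
Sat(EF ((AF (wait ∨ r)) ∧ (b ∧ r))) = {q1, q4}
A[wait U EF ((AF (wait ∨ r)) ∧ (b ∧ r))]: least fixpoint, start Z0 = Sat(EF ((AF (wait ∨ r)) ∧ (b ∧ r))) = {q1, q4}, add states in Sat(wait) with every successor in Z. Already a fixed point.
Sat(A[wait U EF ((AF (wait ∨ r)) ∧ (b ∧ r))]) = {q1, q4}
q1 ∈ Sat(A[wait U EF ((AF (wait ∨ r)) ∧ (b ∧ r))]) = {q1, q4}, so the formula holds at q1.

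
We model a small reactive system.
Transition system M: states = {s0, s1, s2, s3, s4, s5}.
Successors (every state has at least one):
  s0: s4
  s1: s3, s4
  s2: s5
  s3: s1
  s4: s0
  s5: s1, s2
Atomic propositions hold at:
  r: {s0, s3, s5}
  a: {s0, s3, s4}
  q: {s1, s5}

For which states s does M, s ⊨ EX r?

{s1, s2, s4}

Sat(EX r) = {s : some successor in {s0, s3, s5}} = {s1, s2, s4}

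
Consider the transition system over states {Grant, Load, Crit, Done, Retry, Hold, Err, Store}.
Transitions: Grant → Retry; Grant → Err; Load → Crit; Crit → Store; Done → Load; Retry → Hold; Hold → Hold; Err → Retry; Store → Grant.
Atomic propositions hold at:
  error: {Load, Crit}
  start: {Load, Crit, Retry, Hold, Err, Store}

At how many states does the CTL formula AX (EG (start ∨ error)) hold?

4

Sat(start ∨ error) = {Load, Crit, Retry, Hold, Err, Store}
EG (start ∨ error): greatest fixpoint, start Z0 = {Load, Crit, Retry, Hold, Err, Store}, keep only states in Sat with some successor in Z. Z1 = {Load, Crit, Retry, Hold, Err}; Z2 = {Load, Retry, Hold, Err}; Z3 = {Retry, Hold, Err}; fixed.
Sat(EG (start ∨ error)) = {Retry, Hold, Err}
Sat(AX (EG (start ∨ error))) = {s : every successor in {Retry, Hold, Err}} = {Grant, Retry, Hold, Err}
|Sat(AX (EG (start ∨ error)))| = |{Grant, Retry, Hold, Err}| = 4.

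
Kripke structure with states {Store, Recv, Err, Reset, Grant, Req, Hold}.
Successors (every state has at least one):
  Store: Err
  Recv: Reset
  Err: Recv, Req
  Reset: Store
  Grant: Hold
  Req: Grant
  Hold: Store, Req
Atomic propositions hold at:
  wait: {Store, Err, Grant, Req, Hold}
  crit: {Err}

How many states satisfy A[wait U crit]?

2

A[wait U crit]: least fixpoint, start Z0 = Sat(crit) = {Err}, add states in Sat(wait) with every successor in Z. Z1 = {Store, Err}; fixed.
Sat(A[wait U crit]) = {Store, Err}
|Sat(A[wait U crit])| = |{Store, Err}| = 2.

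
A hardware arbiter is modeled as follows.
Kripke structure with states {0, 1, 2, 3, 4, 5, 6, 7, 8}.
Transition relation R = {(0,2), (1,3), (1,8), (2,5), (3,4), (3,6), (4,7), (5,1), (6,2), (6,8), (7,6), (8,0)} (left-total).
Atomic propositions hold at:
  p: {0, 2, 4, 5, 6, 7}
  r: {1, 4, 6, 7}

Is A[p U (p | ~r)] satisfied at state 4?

Yes

Sat(~r) = {0, 2, 3, 5, 8}
Sat(p | ~r) = {0, 2, 3, 4, 5, 6, 7, 8}
A[p U (p | ~r)]: least fixpoint, start Z0 = Sat((p | ~r)) = {0, 2, 3, 4, 5, 6, 7, 8}, add states in Sat(p) with every successor in Z. Already a fixed point.
Sat(A[p U (p | ~r)]) = {0, 2, 3, 4, 5, 6, 7, 8}
4 ∈ Sat(A[p U (p | ~r)]) = {0, 2, 3, 4, 5, 6, 7, 8}, so the formula holds at 4.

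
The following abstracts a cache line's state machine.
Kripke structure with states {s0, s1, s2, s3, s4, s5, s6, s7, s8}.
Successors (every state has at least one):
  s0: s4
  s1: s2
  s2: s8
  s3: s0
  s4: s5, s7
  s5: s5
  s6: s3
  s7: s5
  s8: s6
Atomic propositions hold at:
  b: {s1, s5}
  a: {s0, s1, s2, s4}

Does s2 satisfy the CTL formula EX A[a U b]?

A[a U b]: least fixpoint, start Z0 = Sat(b) = {s1, s5}, add states in Sat(a) with every successor in Z. Already a fixed point.
Sat(A[a U b]) = {s1, s5}
Sat(EX A[a U b]) = {s : some successor in {s1, s5}} = {s4, s5, s7}
s2 ∉ Sat(EX A[a U b]) = {s4, s5, s7}, so the formula does not hold at s2.

No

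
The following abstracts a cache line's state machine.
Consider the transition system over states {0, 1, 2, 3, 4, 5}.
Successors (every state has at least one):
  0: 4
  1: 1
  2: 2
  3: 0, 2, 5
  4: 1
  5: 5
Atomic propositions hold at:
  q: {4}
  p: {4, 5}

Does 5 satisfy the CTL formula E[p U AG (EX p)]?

Sat(EX p) = {s : some successor in {4, 5}} = {0, 3, 5}
AG (EX p): greatest fixpoint, start Z0 = {0, 3, 5}, keep only states in Sat with every successor in Z. Z1 = {5}; fixed.
Sat(AG (EX p)) = {5}
E[p U AG (EX p)]: least fixpoint, start Z0 = Sat(AG (EX p)) = {5}, add states in Sat(p) with some successor in Z. Already a fixed point.
Sat(E[p U AG (EX p)]) = {5}
5 ∈ Sat(E[p U AG (EX p)]) = {5}, so the formula holds at 5.

Yes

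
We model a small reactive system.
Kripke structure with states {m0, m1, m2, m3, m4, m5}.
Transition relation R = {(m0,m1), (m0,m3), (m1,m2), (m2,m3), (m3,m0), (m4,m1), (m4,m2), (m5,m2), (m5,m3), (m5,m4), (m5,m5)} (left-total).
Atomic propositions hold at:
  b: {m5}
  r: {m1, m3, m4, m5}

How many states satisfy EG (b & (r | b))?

1

Sat(r | b) = {m1, m3, m4, m5}
Sat(b & (r | b)) = {m5}
EG (b & (r | b)): greatest fixpoint, start Z0 = {m5}, keep only states in Sat with some successor in Z. Already a fixed point.
Sat(EG (b & (r | b))) = {m5}
|Sat(EG (b & (r | b)))| = |{m5}| = 1.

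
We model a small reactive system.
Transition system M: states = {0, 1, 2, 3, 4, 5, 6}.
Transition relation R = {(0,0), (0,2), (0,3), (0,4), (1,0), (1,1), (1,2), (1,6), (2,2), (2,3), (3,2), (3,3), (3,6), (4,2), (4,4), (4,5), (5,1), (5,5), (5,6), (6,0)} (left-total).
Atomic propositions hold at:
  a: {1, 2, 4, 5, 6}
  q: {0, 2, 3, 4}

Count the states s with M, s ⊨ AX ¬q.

1

Sat(¬q) = {1, 5, 6}
Sat(AX ¬q) = {s : every successor in {1, 5, 6}} = {5}
|Sat(AX ¬q)| = |{5}| = 1.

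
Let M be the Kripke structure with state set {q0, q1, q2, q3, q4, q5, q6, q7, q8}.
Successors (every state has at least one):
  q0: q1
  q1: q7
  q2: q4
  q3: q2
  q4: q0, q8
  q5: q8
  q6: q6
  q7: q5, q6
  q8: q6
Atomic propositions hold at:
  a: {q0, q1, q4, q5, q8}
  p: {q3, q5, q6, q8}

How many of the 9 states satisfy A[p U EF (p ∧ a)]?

Sat(p ∧ a) = {q5, q8}
EF (p ∧ a): least fixpoint, start Z0 = {q5, q8}, add states with some successor in Z. Z1 = {q4, q5, q7, q8}; Z2 = {q1, q2, q4, q5, q7, q8}; Z3 = {q0, q1, q2, q3, q4, q5, q7, q8}; fixed.
Sat(EF (p ∧ a)) = {q0, q1, q2, q3, q4, q5, q7, q8}
A[p U EF (p ∧ a)]: least fixpoint, start Z0 = Sat(EF (p ∧ a)) = {q0, q1, q2, q3, q4, q5, q7, q8}, add states in Sat(p) with every successor in Z. Already a fixed point.
Sat(A[p U EF (p ∧ a)]) = {q0, q1, q2, q3, q4, q5, q7, q8}
|Sat(A[p U EF (p ∧ a)])| = |{q0, q1, q2, q3, q4, q5, q7, q8}| = 8.

8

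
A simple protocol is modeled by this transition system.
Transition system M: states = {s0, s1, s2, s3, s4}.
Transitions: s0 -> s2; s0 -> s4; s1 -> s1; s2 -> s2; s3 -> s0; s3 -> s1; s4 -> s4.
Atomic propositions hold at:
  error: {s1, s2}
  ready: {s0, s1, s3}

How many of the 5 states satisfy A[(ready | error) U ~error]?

3

Sat(ready | error) = {s0, s1, s2, s3}
Sat(~error) = {s0, s3, s4}
A[(ready | error) U ~error]: least fixpoint, start Z0 = Sat(~error) = {s0, s3, s4}, add states in Sat(ready | error) with every successor in Z. Already a fixed point.
Sat(A[(ready | error) U ~error]) = {s0, s3, s4}
|Sat(A[(ready | error) U ~error])| = |{s0, s3, s4}| = 3.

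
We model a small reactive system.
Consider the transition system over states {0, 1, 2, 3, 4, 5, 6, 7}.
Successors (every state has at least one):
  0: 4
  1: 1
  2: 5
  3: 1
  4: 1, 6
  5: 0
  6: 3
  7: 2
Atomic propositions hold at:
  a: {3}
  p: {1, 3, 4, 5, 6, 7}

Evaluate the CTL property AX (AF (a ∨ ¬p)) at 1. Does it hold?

Sat(¬p) = {0, 2}
Sat(a ∨ ¬p) = {0, 2, 3}
AF (a ∨ ¬p): least fixpoint, start Z0 = {0, 2, 3}, add states with every successor in Z. Z1 = {0, 2, 3, 5, 6, 7}; fixed.
Sat(AF (a ∨ ¬p)) = {0, 2, 3, 5, 6, 7}
Sat(AX (AF (a ∨ ¬p))) = {s : every successor in {0, 2, 3, 5, 6, 7}} = {2, 5, 6, 7}
1 ∉ Sat(AX (AF (a ∨ ¬p))) = {2, 5, 6, 7}, so the formula does not hold at 1.

No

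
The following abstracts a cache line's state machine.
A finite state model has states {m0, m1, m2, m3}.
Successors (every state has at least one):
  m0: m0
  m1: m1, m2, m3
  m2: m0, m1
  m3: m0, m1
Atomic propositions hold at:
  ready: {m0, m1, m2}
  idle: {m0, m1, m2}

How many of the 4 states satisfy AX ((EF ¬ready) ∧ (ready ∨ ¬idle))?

1

Sat(¬ready) = {m3}
EF ¬ready: least fixpoint, start Z0 = {m3}, add states with some successor in Z. Z1 = {m1, m3}; Z2 = {m1, m2, m3}; fixed.
Sat(EF ¬ready) = {m1, m2, m3}
Sat(¬idle) = {m3}
Sat(ready ∨ ¬idle) = {m0, m1, m2, m3}
Sat((EF ¬ready) ∧ (ready ∨ ¬idle)) = {m1, m2, m3}
Sat(AX ((EF ¬ready) ∧ (ready ∨ ¬idle))) = {s : every successor in {m1, m2, m3}} = {m1}
|Sat(AX ((EF ¬ready) ∧ (ready ∨ ¬idle)))| = |{m1}| = 1.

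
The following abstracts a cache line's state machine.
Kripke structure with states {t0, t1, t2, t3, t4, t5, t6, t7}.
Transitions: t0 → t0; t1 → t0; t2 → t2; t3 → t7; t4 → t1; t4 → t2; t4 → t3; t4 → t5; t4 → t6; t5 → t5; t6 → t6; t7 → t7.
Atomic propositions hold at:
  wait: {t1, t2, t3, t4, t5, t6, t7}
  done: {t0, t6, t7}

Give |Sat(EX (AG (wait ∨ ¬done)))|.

6

Sat(¬done) = {t1, t2, t3, t4, t5}
Sat(wait ∨ ¬done) = {t1, t2, t3, t4, t5, t6, t7}
AG (wait ∨ ¬done): greatest fixpoint, start Z0 = {t1, t2, t3, t4, t5, t6, t7}, keep only states in Sat with every successor in Z. Z1 = {t2, t3, t4, t5, t6, t7}; Z2 = {t2, t3, t5, t6, t7}; fixed.
Sat(AG (wait ∨ ¬done)) = {t2, t3, t5, t6, t7}
Sat(EX (AG (wait ∨ ¬done))) = {s : some successor in {t2, t3, t5, t6, t7}} = {t2, t3, t4, t5, t6, t7}
|Sat(EX (AG (wait ∨ ¬done)))| = |{t2, t3, t4, t5, t6, t7}| = 6.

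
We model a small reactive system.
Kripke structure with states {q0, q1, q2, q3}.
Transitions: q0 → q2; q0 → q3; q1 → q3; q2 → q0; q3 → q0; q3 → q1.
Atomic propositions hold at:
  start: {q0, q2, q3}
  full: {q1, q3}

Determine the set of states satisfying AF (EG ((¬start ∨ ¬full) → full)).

{q1, q3}

Sat(¬start) = {q1}
Sat(¬full) = {q0, q2}
Sat(¬start ∨ ¬full) = {q0, q1, q2}
Sat((¬start ∨ ¬full) → full) = {q1, q3}
EG ((¬start ∨ ¬full) → full): greatest fixpoint, start Z0 = {q1, q3}, keep only states in Sat with some successor in Z. Already a fixed point.
Sat(EG ((¬start ∨ ¬full) → full)) = {q1, q3}
AF (EG ((¬start ∨ ¬full) → full)): least fixpoint, start Z0 = {q1, q3}, add states with every successor in Z. Already a fixed point.
Sat(AF (EG ((¬start ∨ ¬full) → full))) = {q1, q3}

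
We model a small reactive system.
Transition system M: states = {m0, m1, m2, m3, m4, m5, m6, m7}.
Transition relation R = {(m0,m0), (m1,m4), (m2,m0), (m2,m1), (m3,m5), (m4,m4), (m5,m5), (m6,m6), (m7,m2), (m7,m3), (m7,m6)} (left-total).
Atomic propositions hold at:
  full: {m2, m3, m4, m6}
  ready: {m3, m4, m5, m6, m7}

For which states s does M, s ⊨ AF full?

{m1, m2, m3, m4, m6, m7}

AF full: least fixpoint, start Z0 = {m2, m3, m4, m6}, add states with every successor in Z. Z1 = {m1, m2, m3, m4, m6, m7}; fixed.
Sat(AF full) = {m1, m2, m3, m4, m6, m7}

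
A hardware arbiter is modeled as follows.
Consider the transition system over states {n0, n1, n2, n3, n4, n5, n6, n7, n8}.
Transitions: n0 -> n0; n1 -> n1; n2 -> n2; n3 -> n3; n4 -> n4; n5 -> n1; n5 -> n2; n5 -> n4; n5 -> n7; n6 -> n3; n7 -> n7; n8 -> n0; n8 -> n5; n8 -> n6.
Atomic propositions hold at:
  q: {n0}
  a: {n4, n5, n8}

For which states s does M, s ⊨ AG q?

AG q: greatest fixpoint, start Z0 = {n0}, keep only states in Sat with every successor in Z. Already a fixed point.
Sat(AG q) = {n0}

{n0}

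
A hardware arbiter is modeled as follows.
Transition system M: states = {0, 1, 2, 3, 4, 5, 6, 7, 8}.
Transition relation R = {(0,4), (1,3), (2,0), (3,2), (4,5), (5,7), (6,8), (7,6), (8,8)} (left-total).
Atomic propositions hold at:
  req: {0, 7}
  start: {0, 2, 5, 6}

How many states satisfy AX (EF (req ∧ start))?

3

Sat(req ∧ start) = {0}
EF (req ∧ start): least fixpoint, start Z0 = {0}, add states with some successor in Z. Z1 = {0, 2}; Z2 = {0, 2, 3}; Z3 = {0, 1, 2, 3}; fixed.
Sat(EF (req ∧ start)) = {0, 1, 2, 3}
Sat(AX (EF (req ∧ start))) = {s : every successor in {0, 1, 2, 3}} = {1, 2, 3}
|Sat(AX (EF (req ∧ start)))| = |{1, 2, 3}| = 3.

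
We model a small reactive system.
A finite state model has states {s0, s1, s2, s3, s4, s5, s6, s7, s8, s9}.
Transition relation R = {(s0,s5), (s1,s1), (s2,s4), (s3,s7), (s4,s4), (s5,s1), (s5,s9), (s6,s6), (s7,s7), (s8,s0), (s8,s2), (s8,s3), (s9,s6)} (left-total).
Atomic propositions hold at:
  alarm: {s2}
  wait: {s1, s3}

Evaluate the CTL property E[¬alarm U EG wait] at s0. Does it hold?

Yes

Sat(¬alarm) = {s0, s1, s3, s4, s5, s6, s7, s8, s9}
EG wait: greatest fixpoint, start Z0 = {s1, s3}, keep only states in Sat with some successor in Z. Z1 = {s1}; fixed.
Sat(EG wait) = {s1}
E[¬alarm U EG wait]: least fixpoint, start Z0 = Sat(EG wait) = {s1}, add states in Sat(¬alarm) with some successor in Z. Z1 = {s1, s5}; Z2 = {s0, s1, s5}; Z3 = {s0, s1, s5, s8}; fixed.
Sat(E[¬alarm U EG wait]) = {s0, s1, s5, s8}
s0 ∈ Sat(E[¬alarm U EG wait]) = {s0, s1, s5, s8}, so the formula holds at s0.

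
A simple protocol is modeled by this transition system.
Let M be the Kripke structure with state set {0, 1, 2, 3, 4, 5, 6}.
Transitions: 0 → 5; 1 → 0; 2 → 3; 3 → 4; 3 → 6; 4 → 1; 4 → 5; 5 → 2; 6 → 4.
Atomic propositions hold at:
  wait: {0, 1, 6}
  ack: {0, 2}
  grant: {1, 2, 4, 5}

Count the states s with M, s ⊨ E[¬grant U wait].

4

Sat(¬grant) = {0, 3, 6}
E[¬grant U wait]: least fixpoint, start Z0 = Sat(wait) = {0, 1, 6}, add states in Sat(¬grant) with some successor in Z. Z1 = {0, 1, 3, 6}; fixed.
Sat(E[¬grant U wait]) = {0, 1, 3, 6}
|Sat(E[¬grant U wait])| = |{0, 1, 3, 6}| = 4.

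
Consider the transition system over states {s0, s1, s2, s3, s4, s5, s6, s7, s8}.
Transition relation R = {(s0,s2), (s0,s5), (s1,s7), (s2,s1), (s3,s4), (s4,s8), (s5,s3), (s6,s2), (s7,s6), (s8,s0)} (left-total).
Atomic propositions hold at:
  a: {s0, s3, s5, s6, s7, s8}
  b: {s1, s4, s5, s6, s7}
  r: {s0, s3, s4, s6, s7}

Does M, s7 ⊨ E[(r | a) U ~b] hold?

Yes

Sat(r | a) = {s0, s3, s4, s5, s6, s7, s8}
Sat(~b) = {s0, s2, s3, s8}
E[(r | a) U ~b]: least fixpoint, start Z0 = Sat(~b) = {s0, s2, s3, s8}, add states in Sat(r | a) with some successor in Z. Z1 = {s0, s2, s3, s4, s5, s6, s8}; Z2 = {s0, s2, s3, s4, s5, s6, s7, s8}; fixed.
Sat(E[(r | a) U ~b]) = {s0, s2, s3, s4, s5, s6, s7, s8}
s7 ∈ Sat(E[(r | a) U ~b]) = {s0, s2, s3, s4, s5, s6, s7, s8}, so the formula holds at s7.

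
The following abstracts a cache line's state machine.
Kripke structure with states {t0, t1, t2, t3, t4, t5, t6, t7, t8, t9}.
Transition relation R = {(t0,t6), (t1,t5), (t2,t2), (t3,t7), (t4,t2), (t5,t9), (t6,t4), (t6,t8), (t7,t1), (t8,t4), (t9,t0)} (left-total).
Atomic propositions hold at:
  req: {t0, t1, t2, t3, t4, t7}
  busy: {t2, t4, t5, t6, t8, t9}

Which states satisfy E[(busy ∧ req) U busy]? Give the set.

Sat(busy ∧ req) = {t2, t4}
E[(busy ∧ req) U busy]: least fixpoint, start Z0 = Sat(busy) = {t2, t4, t5, t6, t8, t9}, add states in Sat(busy ∧ req) with some successor in Z. Already a fixed point.
Sat(E[(busy ∧ req) U busy]) = {t2, t4, t5, t6, t8, t9}

{t2, t4, t5, t6, t8, t9}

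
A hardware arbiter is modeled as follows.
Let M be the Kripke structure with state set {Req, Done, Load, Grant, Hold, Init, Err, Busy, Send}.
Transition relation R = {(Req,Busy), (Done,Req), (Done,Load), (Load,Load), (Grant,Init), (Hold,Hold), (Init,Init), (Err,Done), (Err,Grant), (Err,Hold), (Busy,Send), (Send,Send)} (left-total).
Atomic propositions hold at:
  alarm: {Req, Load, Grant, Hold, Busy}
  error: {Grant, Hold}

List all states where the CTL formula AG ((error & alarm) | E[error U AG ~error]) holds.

Sat(error & alarm) = {Grant, Hold}
Sat(~error) = {Req, Done, Load, Init, Err, Busy, Send}
AG ~error: greatest fixpoint, start Z0 = {Req, Done, Load, Init, Err, Busy, Send}, keep only states in Sat with every successor in Z. Z1 = {Req, Done, Load, Init, Busy, Send}; fixed.
Sat(AG ~error) = {Req, Done, Load, Init, Busy, Send}
E[error U AG ~error]: least fixpoint, start Z0 = Sat(AG ~error) = {Req, Done, Load, Init, Busy, Send}, add states in Sat(error) with some successor in Z. Z1 = {Req, Done, Load, Grant, Init, Busy, Send}; fixed.
Sat(E[error U AG ~error]) = {Req, Done, Load, Grant, Init, Busy, Send}
Sat((error & alarm) | E[error U AG ~error]) = {Req, Done, Load, Grant, Hold, Init, Busy, Send}
AG ((error & alarm) | E[error U AG ~error]): greatest fixpoint, start Z0 = {Req, Done, Load, Grant, Hold, Init, Busy, Send}, keep only states in Sat with every successor in Z. Already a fixed point.
Sat(AG ((error & alarm) | E[error U AG ~error])) = {Req, Done, Load, Grant, Hold, Init, Busy, Send}

{Req, Done, Load, Grant, Hold, Init, Busy, Send}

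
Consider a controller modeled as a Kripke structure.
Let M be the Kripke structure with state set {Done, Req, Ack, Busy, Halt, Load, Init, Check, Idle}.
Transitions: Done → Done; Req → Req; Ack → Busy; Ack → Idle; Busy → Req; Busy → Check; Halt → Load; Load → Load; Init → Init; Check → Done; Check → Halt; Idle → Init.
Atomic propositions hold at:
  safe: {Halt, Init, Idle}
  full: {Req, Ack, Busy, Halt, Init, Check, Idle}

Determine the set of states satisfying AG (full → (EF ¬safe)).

{Done, Req, Busy, Halt, Load, Check}

Sat(¬safe) = {Done, Req, Ack, Busy, Load, Check}
EF ¬safe: least fixpoint, start Z0 = {Done, Req, Ack, Busy, Load, Check}, add states with some successor in Z. Z1 = {Done, Req, Ack, Busy, Halt, Load, Check}; fixed.
Sat(EF ¬safe) = {Done, Req, Ack, Busy, Halt, Load, Check}
Sat(full → (EF ¬safe)) = {Done, Req, Ack, Busy, Halt, Load, Check}
AG (full → (EF ¬safe)): greatest fixpoint, start Z0 = {Done, Req, Ack, Busy, Halt, Load, Check}, keep only states in Sat with every successor in Z. Z1 = {Done, Req, Busy, Halt, Load, Check}; fixed.
Sat(AG (full → (EF ¬safe))) = {Done, Req, Busy, Halt, Load, Check}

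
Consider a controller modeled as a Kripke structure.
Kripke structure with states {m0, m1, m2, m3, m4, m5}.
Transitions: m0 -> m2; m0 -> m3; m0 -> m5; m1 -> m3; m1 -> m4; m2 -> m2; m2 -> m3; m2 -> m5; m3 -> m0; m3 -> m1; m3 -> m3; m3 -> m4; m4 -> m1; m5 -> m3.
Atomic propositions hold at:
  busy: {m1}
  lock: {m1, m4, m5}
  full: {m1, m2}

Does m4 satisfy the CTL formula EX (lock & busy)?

Sat(lock & busy) = {m1}
Sat(EX (lock & busy)) = {s : some successor in {m1}} = {m3, m4}
m4 ∈ Sat(EX (lock & busy)) = {m3, m4}, so the formula holds at m4.

Yes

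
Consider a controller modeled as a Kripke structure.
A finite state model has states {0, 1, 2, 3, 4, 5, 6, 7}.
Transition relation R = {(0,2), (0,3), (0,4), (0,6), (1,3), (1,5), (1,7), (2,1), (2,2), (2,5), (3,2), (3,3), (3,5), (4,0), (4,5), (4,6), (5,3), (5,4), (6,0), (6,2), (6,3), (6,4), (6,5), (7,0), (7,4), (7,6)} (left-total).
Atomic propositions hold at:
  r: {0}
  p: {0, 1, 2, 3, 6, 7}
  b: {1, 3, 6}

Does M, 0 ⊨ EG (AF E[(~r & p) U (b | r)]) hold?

Yes

Sat(~r) = {1, 2, 3, 4, 5, 6, 7}
Sat(~r & p) = {1, 2, 3, 6, 7}
Sat(b | r) = {0, 1, 3, 6}
E[(~r & p) U (b | r)]: least fixpoint, start Z0 = Sat((b | r)) = {0, 1, 3, 6}, add states in Sat(~r & p) with some successor in Z. Z1 = {0, 1, 2, 3, 6, 7}; fixed.
Sat(E[(~r & p) U (b | r)]) = {0, 1, 2, 3, 6, 7}
AF E[(~r & p) U (b | r)]: least fixpoint, start Z0 = {0, 1, 2, 3, 6, 7}, add states with every successor in Z. Already a fixed point.
Sat(AF E[(~r & p) U (b | r)]) = {0, 1, 2, 3, 6, 7}
EG (AF E[(~r & p) U (b | r)]): greatest fixpoint, start Z0 = {0, 1, 2, 3, 6, 7}, keep only states in Sat with some successor in Z. Already a fixed point.
Sat(EG (AF E[(~r & p) U (b | r)])) = {0, 1, 2, 3, 6, 7}
0 ∈ Sat(EG (AF E[(~r & p) U (b | r)])) = {0, 1, 2, 3, 6, 7}, so the formula holds at 0.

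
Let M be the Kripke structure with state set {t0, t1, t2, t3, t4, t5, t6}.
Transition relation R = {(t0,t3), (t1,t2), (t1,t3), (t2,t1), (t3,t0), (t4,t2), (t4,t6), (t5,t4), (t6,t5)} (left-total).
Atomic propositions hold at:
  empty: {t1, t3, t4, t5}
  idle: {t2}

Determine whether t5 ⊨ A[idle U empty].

Yes

A[idle U empty]: least fixpoint, start Z0 = Sat(empty) = {t1, t3, t4, t5}, add states in Sat(idle) with every successor in Z. Z1 = {t1, t2, t3, t4, t5}; fixed.
Sat(A[idle U empty]) = {t1, t2, t3, t4, t5}
t5 ∈ Sat(A[idle U empty]) = {t1, t2, t3, t4, t5}, so the formula holds at t5.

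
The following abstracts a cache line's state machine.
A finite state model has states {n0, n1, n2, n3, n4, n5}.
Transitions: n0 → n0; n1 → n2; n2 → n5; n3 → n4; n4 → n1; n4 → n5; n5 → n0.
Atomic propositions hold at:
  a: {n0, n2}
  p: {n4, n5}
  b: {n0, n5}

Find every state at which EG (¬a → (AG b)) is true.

Sat(¬a) = {n1, n3, n4, n5}
AG b: greatest fixpoint, start Z0 = {n0, n5}, keep only states in Sat with every successor in Z. Already a fixed point.
Sat(AG b) = {n0, n5}
Sat(¬a → (AG b)) = {n0, n2, n5}
EG (¬a → (AG b)): greatest fixpoint, start Z0 = {n0, n2, n5}, keep only states in Sat with some successor in Z. Already a fixed point.
Sat(EG (¬a → (AG b))) = {n0, n2, n5}

{n0, n2, n5}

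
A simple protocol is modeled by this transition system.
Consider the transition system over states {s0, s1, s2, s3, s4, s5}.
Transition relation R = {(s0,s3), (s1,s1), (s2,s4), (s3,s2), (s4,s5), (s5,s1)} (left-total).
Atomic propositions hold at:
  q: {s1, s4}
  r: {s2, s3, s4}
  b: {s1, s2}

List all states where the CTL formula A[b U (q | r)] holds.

Sat(q | r) = {s1, s2, s3, s4}
A[b U (q | r)]: least fixpoint, start Z0 = Sat((q | r)) = {s1, s2, s3, s4}, add states in Sat(b) with every successor in Z. Already a fixed point.
Sat(A[b U (q | r)]) = {s1, s2, s3, s4}

{s1, s2, s3, s4}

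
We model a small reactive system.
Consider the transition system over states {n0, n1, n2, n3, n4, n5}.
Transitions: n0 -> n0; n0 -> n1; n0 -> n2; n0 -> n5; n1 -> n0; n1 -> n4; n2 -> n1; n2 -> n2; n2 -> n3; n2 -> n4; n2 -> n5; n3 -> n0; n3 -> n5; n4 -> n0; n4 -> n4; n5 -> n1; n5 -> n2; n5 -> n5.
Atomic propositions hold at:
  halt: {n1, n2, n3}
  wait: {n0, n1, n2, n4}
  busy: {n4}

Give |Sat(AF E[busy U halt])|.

E[busy U halt]: least fixpoint, start Z0 = Sat(halt) = {n1, n2, n3}, add states in Sat(busy) with some successor in Z. Already a fixed point.
Sat(E[busy U halt]) = {n1, n2, n3}
AF E[busy U halt]: least fixpoint, start Z0 = {n1, n2, n3}, add states with every successor in Z. Already a fixed point.
Sat(AF E[busy U halt]) = {n1, n2, n3}
|Sat(AF E[busy U halt])| = |{n1, n2, n3}| = 3.

3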